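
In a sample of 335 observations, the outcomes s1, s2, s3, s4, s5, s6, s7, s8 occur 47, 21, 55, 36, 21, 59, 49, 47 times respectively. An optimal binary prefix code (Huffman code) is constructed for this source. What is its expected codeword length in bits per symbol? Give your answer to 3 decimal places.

2.949 bits/symbol

Probabilities are the counts divided by 335.
Repeatedly combine the two least-probable nodes; the expected code length is the sum of the merged weights.
merge 21/335 + 21/335 → 42/335
merge 36/335 + 42/335 → 78/335
merge 47/335 + 47/335 → 94/335
merge 49/335 + 11/67 → 104/335
merge 59/335 + 78/335 → 137/335
merge 94/335 + 104/335 → 198/335
merge 137/335 + 198/335 → 1
L = 42/335 + 78/335 + 94/335 + 104/335 + 137/335 + 198/335 + 1 = 988/335 ≈ 2.949 bits/symbol.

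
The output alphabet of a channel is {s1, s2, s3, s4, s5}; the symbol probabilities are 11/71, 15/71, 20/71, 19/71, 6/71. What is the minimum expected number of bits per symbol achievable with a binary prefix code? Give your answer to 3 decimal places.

2.239 bits/symbol

Repeatedly combine the two least-probable nodes; the expected code length is the sum of the merged weights.
merge 6/71 + 11/71 → 17/71
merge 15/71 + 17/71 → 32/71
merge 19/71 + 20/71 → 39/71
merge 32/71 + 39/71 → 1
L = 17/71 + 32/71 + 39/71 + 1 = 159/71 ≈ 2.239 bits/symbol.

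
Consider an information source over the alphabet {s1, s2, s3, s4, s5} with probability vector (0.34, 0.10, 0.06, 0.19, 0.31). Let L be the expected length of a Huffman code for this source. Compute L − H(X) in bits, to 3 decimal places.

Entropy H = −Σ p log₂ p ≈ 2.0839 bits.
Huffman merges: 3/50+1/10→4/25; 4/25+19/100→7/20; 31/100+17/50→13/20; 7/20+13/20→1. L = 54/25 ≈ 2.1600.
L − H = 2.1600 − 2.0839 = 0.076 bits.

0.076 bits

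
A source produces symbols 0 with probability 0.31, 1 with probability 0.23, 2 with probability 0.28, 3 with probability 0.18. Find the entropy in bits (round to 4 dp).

H = −Σ pᵢ log₂ pᵢ.
−0.31·log₂(0.31) = 0.5238
−0.23·log₂(0.23) = 0.4877
−0.28·log₂(0.28) = 0.5142
−0.18·log₂(0.18) = 0.4453
Sum ≈ 1.9710 → 1.9710 bits.

1.9710 bits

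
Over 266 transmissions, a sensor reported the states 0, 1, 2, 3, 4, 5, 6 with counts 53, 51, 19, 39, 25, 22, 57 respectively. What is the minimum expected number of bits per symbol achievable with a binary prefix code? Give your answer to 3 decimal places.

Probabilities are the counts divided by 266.
Repeatedly combine the two least-probable nodes; the expected code length is the sum of the merged weights.
merge 1/14 + 11/133 → 41/266
merge 25/266 + 39/266 → 32/133
merge 41/266 + 51/266 → 46/133
merge 53/266 + 3/14 → 55/133
merge 32/133 + 46/133 → 78/133
merge 55/133 + 78/133 → 1
L = 41/266 + 32/133 + 46/133 + 55/133 + 78/133 + 1 = 729/266 ≈ 2.741 bits/symbol.

2.741 bits/symbol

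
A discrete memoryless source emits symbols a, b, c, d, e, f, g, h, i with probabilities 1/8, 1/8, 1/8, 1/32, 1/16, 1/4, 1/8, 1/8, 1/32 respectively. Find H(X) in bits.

Each probability is a power of 1/2, so log₂(1/p) is an integer.
H = Σ p·log₂(1/p) = 1/8·3 + 1/8·3 + 1/8·3 + 1/32·5 + 1/16·4 + 1/4·2 + 1/8·3 + 1/8·3 + 1/32·5 = 2.9375 bits.

2.9375 bits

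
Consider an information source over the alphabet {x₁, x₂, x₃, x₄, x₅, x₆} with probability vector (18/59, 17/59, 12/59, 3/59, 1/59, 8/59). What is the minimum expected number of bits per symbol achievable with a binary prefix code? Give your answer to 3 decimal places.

2.271 bits/symbol

Repeatedly combine the two least-probable nodes; the expected code length is the sum of the merged weights.
merge 1/59 + 3/59 → 4/59
merge 4/59 + 8/59 → 12/59
merge 12/59 + 12/59 → 24/59
merge 17/59 + 18/59 → 35/59
merge 24/59 + 35/59 → 1
L = 4/59 + 12/59 + 24/59 + 35/59 + 1 = 134/59 ≈ 2.271 bits/symbol.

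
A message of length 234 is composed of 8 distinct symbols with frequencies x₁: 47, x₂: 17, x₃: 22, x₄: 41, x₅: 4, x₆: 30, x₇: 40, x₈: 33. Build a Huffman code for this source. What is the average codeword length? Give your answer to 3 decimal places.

Probabilities are the counts divided by 234.
Repeatedly combine the two least-probable nodes; the expected code length is the sum of the merged weights.
merge 2/117 + 17/234 → 7/78
merge 7/78 + 11/117 → 43/234
merge 5/39 + 11/78 → 7/26
merge 20/117 + 41/234 → 9/26
merge 43/234 + 47/234 → 5/13
merge 7/26 + 9/26 → 8/13
merge 5/13 + 8/13 → 1
L = 7/78 + 43/234 + 7/26 + 9/26 + 5/13 + 8/13 + 1 = 26/9 ≈ 2.889 bits/symbol.

2.889 bits/symbol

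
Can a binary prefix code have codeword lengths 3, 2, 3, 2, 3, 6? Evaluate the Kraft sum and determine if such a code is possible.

0.890625; yes

With common denominator 2^6 = 64: Σ 2^(−ℓᵢ) = 8/64 + 16/64 + 8/64 + 16/64 + 8/64 + 1/64 = 57/64 = 0.890625.
Kraft's inequality requires Σ ≤ 1; here Σ = 0.890625 ≤ 1, so such a prefix code exists.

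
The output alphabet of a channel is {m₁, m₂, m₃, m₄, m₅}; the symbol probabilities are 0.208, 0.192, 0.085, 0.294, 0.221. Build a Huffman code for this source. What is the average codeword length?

Repeatedly combine the two least-probable nodes; the expected code length is the sum of the merged weights.
merge 17/200 + 24/125 → 277/1000
merge 26/125 + 221/1000 → 429/1000
merge 277/1000 + 147/500 → 571/1000
merge 429/1000 + 571/1000 → 1
L = 277/1000 + 429/1000 + 571/1000 + 1 = 2277/1000 = 2.277 bits/symbol.

2.277 bits/symbol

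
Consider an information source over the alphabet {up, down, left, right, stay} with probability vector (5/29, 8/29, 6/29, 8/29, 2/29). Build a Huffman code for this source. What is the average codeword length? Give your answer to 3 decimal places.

Repeatedly combine the two least-probable nodes; the expected code length is the sum of the merged weights.
merge 2/29 + 5/29 → 7/29
merge 6/29 + 7/29 → 13/29
merge 8/29 + 8/29 → 16/29
merge 13/29 + 16/29 → 1
L = 7/29 + 13/29 + 16/29 + 1 = 65/29 ≈ 2.241 bits/symbol.

2.241 bits/symbol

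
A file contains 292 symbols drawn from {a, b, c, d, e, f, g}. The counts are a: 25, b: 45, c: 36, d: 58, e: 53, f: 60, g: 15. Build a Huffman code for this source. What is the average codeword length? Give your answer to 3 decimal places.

Probabilities are the counts divided by 292.
Repeatedly combine the two least-probable nodes; the expected code length is the sum of the merged weights.
merge 15/292 + 25/292 → 10/73
merge 9/73 + 10/73 → 19/73
merge 45/292 + 53/292 → 49/146
merge 29/146 + 15/73 → 59/146
merge 19/73 + 49/146 → 87/146
merge 59/146 + 87/146 → 1
L = 10/73 + 19/73 + 49/146 + 59/146 + 87/146 + 1 = 399/146 ≈ 2.733 bits/symbol.

2.733 bits/symbol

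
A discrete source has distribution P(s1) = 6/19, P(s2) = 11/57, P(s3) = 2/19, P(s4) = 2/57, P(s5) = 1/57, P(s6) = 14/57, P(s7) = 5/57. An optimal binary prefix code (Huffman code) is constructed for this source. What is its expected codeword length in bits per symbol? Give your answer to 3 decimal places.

Repeatedly combine the two least-probable nodes; the expected code length is the sum of the merged weights.
merge 1/57 + 2/57 → 1/19
merge 1/19 + 5/57 → 8/57
merge 2/19 + 8/57 → 14/57
merge 11/57 + 14/57 → 25/57
merge 14/57 + 6/19 → 32/57
merge 25/57 + 32/57 → 1
L = 1/19 + 8/57 + 14/57 + 25/57 + 32/57 + 1 = 139/57 ≈ 2.439 bits/symbol.

2.439 bits/symbol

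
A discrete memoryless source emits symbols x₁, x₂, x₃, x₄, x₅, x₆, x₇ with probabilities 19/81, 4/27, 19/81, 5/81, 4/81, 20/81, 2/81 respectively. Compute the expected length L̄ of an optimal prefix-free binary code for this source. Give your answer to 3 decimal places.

Repeatedly combine the two least-probable nodes; the expected code length is the sum of the merged weights.
merge 2/81 + 4/81 → 2/27
merge 5/81 + 2/27 → 11/81
merge 11/81 + 4/27 → 23/81
merge 19/81 + 19/81 → 38/81
merge 20/81 + 23/81 → 43/81
merge 38/81 + 43/81 → 1
L = 2/27 + 11/81 + 23/81 + 38/81 + 43/81 + 1 = 202/81 ≈ 2.494 bits/symbol.

2.494 bits/symbol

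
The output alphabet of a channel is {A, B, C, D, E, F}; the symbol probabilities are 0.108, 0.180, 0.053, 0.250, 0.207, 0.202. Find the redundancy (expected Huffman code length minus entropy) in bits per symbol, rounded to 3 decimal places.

0.049 bits

Entropy H = −Σ p log₂ p ≈ 2.4532 bits.
Huffman merges: 53/1000+27/250→161/1000; 161/1000+9/50→341/1000; 101/500+207/1000→409/1000; 1/4+341/1000→591/1000; 409/1000+591/1000→1. L = 1251/500 ≈ 2.5020.
L − H = 2.5020 − 2.4532 = 0.049 bits.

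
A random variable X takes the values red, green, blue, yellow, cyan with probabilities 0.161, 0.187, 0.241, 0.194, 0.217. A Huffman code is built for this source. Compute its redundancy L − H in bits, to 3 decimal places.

0.039 bits

Entropy H = −Σ p log₂ p ≈ 2.3086 bits.
Huffman merges: 161/1000+187/1000→87/250; 97/500+217/1000→411/1000; 241/1000+87/250→589/1000; 411/1000+589/1000→1. L = 587/250 ≈ 2.3480.
L − H = 2.3480 − 2.3086 = 0.039 bits.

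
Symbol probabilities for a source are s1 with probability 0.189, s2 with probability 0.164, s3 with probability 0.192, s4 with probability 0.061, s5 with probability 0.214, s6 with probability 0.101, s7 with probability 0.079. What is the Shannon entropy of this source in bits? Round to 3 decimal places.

H = −Σ pᵢ log₂ pᵢ.
−0.189·log₂(0.189) = 0.4543
−0.164·log₂(0.164) = 0.4278
−0.192·log₂(0.192) = 0.4571
−0.061·log₂(0.061) = 0.2461
−0.214·log₂(0.214) = 0.4760
−0.101·log₂(0.101) = 0.3341
−0.079·log₂(0.079) = 0.2893
Sum ≈ 2.6846 → 2.685 bits.

2.685 bits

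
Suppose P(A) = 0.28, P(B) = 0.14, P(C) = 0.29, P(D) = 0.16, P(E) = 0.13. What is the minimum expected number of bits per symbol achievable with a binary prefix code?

Repeatedly combine the two least-probable nodes; the expected code length is the sum of the merged weights.
merge 13/100 + 7/50 → 27/100
merge 4/25 + 27/100 → 43/100
merge 7/25 + 29/100 → 57/100
merge 43/100 + 57/100 → 1
L = 27/100 + 43/100 + 57/100 + 1 = 227/100 = 2.27 bits/symbol.

2.27 bits/symbol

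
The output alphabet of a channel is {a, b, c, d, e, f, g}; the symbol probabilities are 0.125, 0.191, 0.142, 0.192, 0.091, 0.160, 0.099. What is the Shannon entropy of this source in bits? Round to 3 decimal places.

2.756 bits

H = −Σ pᵢ log₂ pᵢ.
−0.125·log₂(0.125) = 0.3750
−0.191·log₂(0.191) = 0.4562
−0.142·log₂(0.142) = 0.3999
−0.192·log₂(0.192) = 0.4571
−0.091·log₂(0.091) = 0.3147
−0.160·log₂(0.160) = 0.4230
−0.099·log₂(0.099) = 0.3303
Sum ≈ 2.7562 → 2.756 bits.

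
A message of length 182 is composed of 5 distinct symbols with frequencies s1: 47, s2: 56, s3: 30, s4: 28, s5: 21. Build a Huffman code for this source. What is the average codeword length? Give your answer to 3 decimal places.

2.269 bits/symbol

Probabilities are the counts divided by 182.
Repeatedly combine the two least-probable nodes; the expected code length is the sum of the merged weights.
merge 3/26 + 2/13 → 7/26
merge 15/91 + 47/182 → 11/26
merge 7/26 + 4/13 → 15/26
merge 11/26 + 15/26 → 1
L = 7/26 + 11/26 + 15/26 + 1 = 59/26 ≈ 2.269 bits/symbol.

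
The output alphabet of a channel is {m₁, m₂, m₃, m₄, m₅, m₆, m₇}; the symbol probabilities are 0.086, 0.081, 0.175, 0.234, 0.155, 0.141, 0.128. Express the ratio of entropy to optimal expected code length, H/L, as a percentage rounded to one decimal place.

Entropy H = −Σ p log₂ p ≈ 2.7235 bits.
Huffman merges: 81/1000+43/500→167/1000; 16/125+141/1000→269/1000; 31/200+167/1000→161/500; 7/40+117/500→409/1000; 269/1000+161/500→591/1000; 409/1000+591/1000→1. L = 1379/500 ≈ 2.7580.
Efficiency = H/L = 2.7235/2.7580 = 98.7%.

98.7%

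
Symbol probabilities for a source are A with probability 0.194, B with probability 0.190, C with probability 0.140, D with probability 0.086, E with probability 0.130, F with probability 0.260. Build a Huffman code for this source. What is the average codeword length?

2.546 bits/symbol

Repeatedly combine the two least-probable nodes; the expected code length is the sum of the merged weights.
merge 43/500 + 13/100 → 27/125
merge 7/50 + 19/100 → 33/100
merge 97/500 + 27/125 → 41/100
merge 13/50 + 33/100 → 59/100
merge 41/100 + 59/100 → 1
L = 27/125 + 33/100 + 41/100 + 59/100 + 1 = 1273/500 = 2.546 bits/symbol.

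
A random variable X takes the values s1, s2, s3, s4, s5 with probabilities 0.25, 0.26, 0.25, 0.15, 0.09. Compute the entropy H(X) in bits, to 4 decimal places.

2.2285 bits

H = −Σ pᵢ log₂ pᵢ.
−0.25·log₂(0.25) = 0.5000
−0.26·log₂(0.26) = 0.5053
−0.25·log₂(0.25) = 0.5000
−0.15·log₂(0.15) = 0.4105
−0.09·log₂(0.09) = 0.3127
Sum ≈ 2.2285 → 2.2285 bits.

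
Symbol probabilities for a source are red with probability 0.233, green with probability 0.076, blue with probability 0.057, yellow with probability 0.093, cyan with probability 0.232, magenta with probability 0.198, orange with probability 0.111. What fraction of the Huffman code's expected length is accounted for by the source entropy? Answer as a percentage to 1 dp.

Entropy H = −Σ p log₂ p ≈ 2.6301 bits.
Huffman merges: 57/1000+19/250→133/1000; 93/1000+111/1000→51/250; 133/1000+99/500→331/1000; 51/250+29/125→109/250; 233/1000+331/1000→141/250; 109/250+141/250→1. L = 667/250 ≈ 2.6680.
Efficiency = H/L = 2.6301/2.6680 = 98.6%.

98.6%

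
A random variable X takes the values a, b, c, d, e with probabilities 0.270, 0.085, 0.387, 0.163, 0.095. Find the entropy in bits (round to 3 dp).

H = −Σ pᵢ log₂ pᵢ.
−0.270·log₂(0.270) = 0.5100
−0.085·log₂(0.085) = 0.3023
−0.387·log₂(0.387) = 0.5300
−0.163·log₂(0.163) = 0.4266
−0.095·log₂(0.095) = 0.3226
Sum ≈ 2.0915 → 2.092 bits.

2.092 bits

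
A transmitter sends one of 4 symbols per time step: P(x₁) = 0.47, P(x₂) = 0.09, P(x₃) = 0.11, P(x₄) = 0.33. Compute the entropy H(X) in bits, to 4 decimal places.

1.7027 bits

H = −Σ pᵢ log₂ pᵢ.
−0.47·log₂(0.47) = 0.5120
−0.09·log₂(0.09) = 0.3127
−0.11·log₂(0.11) = 0.3503
−0.33·log₂(0.33) = 0.5278
Sum ≈ 1.7027 → 1.7027 bits.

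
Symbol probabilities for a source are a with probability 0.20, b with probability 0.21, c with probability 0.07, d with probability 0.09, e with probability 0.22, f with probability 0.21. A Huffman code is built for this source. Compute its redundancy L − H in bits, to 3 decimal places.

Entropy H = −Σ p log₂ p ≈ 2.4718 bits.
Huffman merges: 7/100+9/100→4/25; 4/25+1/5→9/25; 21/100+21/100→21/50; 11/50+9/25→29/50; 21/50+29/50→1. L = 63/25 ≈ 2.5200.
L − H = 2.5200 − 2.4718 = 0.048 bits.

0.048 bits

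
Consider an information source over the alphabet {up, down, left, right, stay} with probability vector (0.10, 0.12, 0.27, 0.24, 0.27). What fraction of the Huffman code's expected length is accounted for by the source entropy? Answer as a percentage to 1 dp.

Entropy H = −Σ p log₂ p ≈ 2.2134 bits.
Huffman merges: 1/10+3/25→11/50; 11/50+6/25→23/50; 27/100+27/100→27/50; 23/50+27/50→1. L = 111/50 ≈ 2.2200.
Efficiency = H/L = 2.2134/2.2200 = 99.7%.

99.7%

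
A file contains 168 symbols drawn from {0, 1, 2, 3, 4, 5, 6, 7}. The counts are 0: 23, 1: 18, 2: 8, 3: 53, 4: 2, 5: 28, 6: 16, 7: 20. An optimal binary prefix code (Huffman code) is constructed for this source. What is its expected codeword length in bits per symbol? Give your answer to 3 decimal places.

2.732 bits/symbol

Probabilities are the counts divided by 168.
Repeatedly combine the two least-probable nodes; the expected code length is the sum of the merged weights.
merge 1/84 + 1/21 → 5/84
merge 5/84 + 2/21 → 13/84
merge 3/28 + 5/42 → 19/84
merge 23/168 + 13/84 → 7/24
merge 1/6 + 19/84 → 11/28
merge 7/24 + 53/168 → 17/28
merge 11/28 + 17/28 → 1
L = 5/84 + 13/84 + 19/84 + 7/24 + 11/28 + 17/28 + 1 = 153/56 ≈ 2.732 bits/symbol.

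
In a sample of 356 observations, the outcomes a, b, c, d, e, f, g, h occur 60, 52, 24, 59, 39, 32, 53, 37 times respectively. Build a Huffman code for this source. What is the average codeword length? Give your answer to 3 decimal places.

Probabilities are the counts divided by 356.
Repeatedly combine the two least-probable nodes; the expected code length is the sum of the merged weights.
merge 6/89 + 8/89 → 14/89
merge 37/356 + 39/356 → 19/89
merge 13/89 + 53/356 → 105/356
merge 14/89 + 59/356 → 115/356
merge 15/89 + 19/89 → 34/89
merge 105/356 + 115/356 → 55/89
merge 34/89 + 55/89 → 1
L = 14/89 + 19/89 + 105/356 + 115/356 + 34/89 + 55/89 + 1 = 266/89 ≈ 2.989 bits/symbol.

2.989 bits/symbol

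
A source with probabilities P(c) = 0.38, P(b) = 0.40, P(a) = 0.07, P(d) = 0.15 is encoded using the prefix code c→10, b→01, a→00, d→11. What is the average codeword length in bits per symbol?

L̄ = Σ pᵢ·ℓᵢ = 0.38·2 + 0.40·2 + 0.07·2 + 0.15·2 = 2 bits/symbol.

2 bits/symbol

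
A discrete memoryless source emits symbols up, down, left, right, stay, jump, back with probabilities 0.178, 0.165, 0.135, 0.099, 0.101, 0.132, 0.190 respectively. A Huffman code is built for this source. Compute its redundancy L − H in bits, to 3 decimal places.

0.043 bits

Entropy H = −Σ p log₂ p ≈ 2.7674 bits.
Huffman merges: 99/1000+101/1000→1/5; 33/250+27/200→267/1000; 33/200+89/500→343/1000; 19/100+1/5→39/100; 267/1000+343/1000→61/100; 39/100+61/100→1. L = 281/100 ≈ 2.8100.
L − H = 2.8100 − 2.7674 = 0.043 bits.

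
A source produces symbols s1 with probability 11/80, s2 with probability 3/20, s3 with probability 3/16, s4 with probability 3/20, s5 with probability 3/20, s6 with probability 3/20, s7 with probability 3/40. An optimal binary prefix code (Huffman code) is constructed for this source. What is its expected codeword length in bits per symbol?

Repeatedly combine the two least-probable nodes; the expected code length is the sum of the merged weights.
merge 3/40 + 11/80 → 17/80
merge 3/20 + 3/20 → 3/10
merge 3/20 + 3/20 → 3/10
merge 3/16 + 17/80 → 2/5
merge 3/10 + 3/10 → 3/5
merge 2/5 + 3/5 → 1
L = 17/80 + 3/10 + 3/10 + 2/5 + 3/5 + 1 = 45/16 = 2.8125 bits/symbol.

2.8125 bits/symbol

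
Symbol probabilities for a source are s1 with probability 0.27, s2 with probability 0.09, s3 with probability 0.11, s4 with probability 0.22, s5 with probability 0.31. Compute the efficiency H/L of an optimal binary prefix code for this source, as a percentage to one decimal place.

Entropy H = −Σ p log₂ p ≈ 2.1773 bits.
Huffman merges: 9/100+11/100→1/5; 1/5+11/50→21/50; 27/100+31/100→29/50; 21/50+29/50→1. L = 11/5 ≈ 2.2000.
Efficiency = H/L = 2.1773/2.2000 = 99.0%.

99.0%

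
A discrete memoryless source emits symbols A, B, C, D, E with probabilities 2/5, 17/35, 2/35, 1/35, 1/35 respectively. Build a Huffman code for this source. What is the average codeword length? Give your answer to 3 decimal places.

1.686 bits/symbol

Repeatedly combine the two least-probable nodes; the expected code length is the sum of the merged weights.
merge 1/35 + 1/35 → 2/35
merge 2/35 + 2/35 → 4/35
merge 4/35 + 2/5 → 18/35
merge 17/35 + 18/35 → 1
L = 2/35 + 4/35 + 18/35 + 1 = 59/35 ≈ 1.686 bits/symbol.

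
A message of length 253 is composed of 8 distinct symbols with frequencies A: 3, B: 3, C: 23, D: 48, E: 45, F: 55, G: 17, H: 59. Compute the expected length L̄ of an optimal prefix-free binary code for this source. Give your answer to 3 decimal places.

Probabilities are the counts divided by 253.
Repeatedly combine the two least-probable nodes; the expected code length is the sum of the merged weights.
merge 3/253 + 3/253 → 6/253
merge 6/253 + 17/253 → 1/11
merge 1/11 + 1/11 → 2/11
merge 45/253 + 2/11 → 91/253
merge 48/253 + 5/23 → 103/253
merge 59/253 + 91/253 → 150/253
merge 103/253 + 150/253 → 1
L = 6/253 + 1/11 + 2/11 + 91/253 + 103/253 + 150/253 + 1 = 672/253 ≈ 2.656 bits/symbol.

2.656 bits/symbol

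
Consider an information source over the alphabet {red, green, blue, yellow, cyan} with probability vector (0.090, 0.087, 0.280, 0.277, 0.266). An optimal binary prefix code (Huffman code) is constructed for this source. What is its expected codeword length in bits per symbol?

Repeatedly combine the two least-probable nodes; the expected code length is the sum of the merged weights.
merge 87/1000 + 9/100 → 177/1000
merge 177/1000 + 133/500 → 443/1000
merge 277/1000 + 7/25 → 557/1000
merge 443/1000 + 557/1000 → 1
L = 177/1000 + 443/1000 + 557/1000 + 1 = 2177/1000 = 2.177 bits/symbol.

2.177 bits/symbol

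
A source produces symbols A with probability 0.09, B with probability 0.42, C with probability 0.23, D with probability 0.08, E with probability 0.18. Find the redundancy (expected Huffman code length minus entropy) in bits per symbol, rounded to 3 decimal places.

Entropy H = −Σ p log₂ p ≈ 2.0628 bits.
Huffman merges: 2/25+9/100→17/100; 17/100+9/50→7/20; 23/100+7/20→29/50; 21/50+29/50→1. L = 21/10 ≈ 2.1000.
L − H = 2.1000 − 2.0628 = 0.037 bits.

0.037 bits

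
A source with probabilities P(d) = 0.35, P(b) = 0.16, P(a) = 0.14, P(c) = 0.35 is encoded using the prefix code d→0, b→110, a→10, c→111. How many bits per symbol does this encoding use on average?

L̄ = Σ pᵢ·ℓᵢ = 0.35·1 + 0.16·3 + 0.14·2 + 0.35·3 = 2.16 bits/symbol.

2.16 bits/symbol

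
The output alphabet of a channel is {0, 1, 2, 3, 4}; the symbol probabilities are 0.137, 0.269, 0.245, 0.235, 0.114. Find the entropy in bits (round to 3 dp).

2.248 bits

H = −Σ pᵢ log₂ pᵢ.
−0.137·log₂(0.137) = 0.3929
−0.269·log₂(0.269) = 0.5096
−0.245·log₂(0.245) = 0.4971
−0.235·log₂(0.235) = 0.4910
−0.114·log₂(0.114) = 0.3571
Sum ≈ 2.2477 → 2.248 bits.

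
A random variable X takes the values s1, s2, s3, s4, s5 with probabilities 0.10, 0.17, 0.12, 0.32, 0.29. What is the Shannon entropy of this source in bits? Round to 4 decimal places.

2.1778 bits

H = −Σ pᵢ log₂ pᵢ.
−0.10·log₂(0.10) = 0.3322
−0.17·log₂(0.17) = 0.4346
−0.12·log₂(0.12) = 0.3671
−0.32·log₂(0.32) = 0.5260
−0.29·log₂(0.29) = 0.5179
Sum ≈ 2.1778 → 2.1778 bits.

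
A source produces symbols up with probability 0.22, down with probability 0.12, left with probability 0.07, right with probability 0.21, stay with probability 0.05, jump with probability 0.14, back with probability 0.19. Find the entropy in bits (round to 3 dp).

2.657 bits

H = −Σ pᵢ log₂ pᵢ.
−0.22·log₂(0.22) = 0.4806
−0.12·log₂(0.12) = 0.3671
−0.07·log₂(0.07) = 0.2686
−0.21·log₂(0.21) = 0.4728
−0.05·log₂(0.05) = 0.2161
−0.14·log₂(0.14) = 0.3971
−0.19·log₂(0.19) = 0.4552
Sum ≈ 2.6575 → 2.657 bits.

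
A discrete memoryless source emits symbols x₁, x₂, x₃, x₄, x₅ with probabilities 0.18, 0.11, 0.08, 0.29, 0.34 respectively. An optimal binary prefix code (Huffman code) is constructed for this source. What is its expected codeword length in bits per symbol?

2.19 bits/symbol

Repeatedly combine the two least-probable nodes; the expected code length is the sum of the merged weights.
merge 2/25 + 11/100 → 19/100
merge 9/50 + 19/100 → 37/100
merge 29/100 + 17/50 → 63/100
merge 37/100 + 63/100 → 1
L = 19/100 + 37/100 + 63/100 + 1 = 219/100 = 2.19 bits/symbol.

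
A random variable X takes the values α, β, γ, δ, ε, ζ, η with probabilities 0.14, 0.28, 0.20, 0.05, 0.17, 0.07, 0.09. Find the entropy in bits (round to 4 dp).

H = −Σ pᵢ log₂ pᵢ.
−0.14·log₂(0.14) = 0.3971
−0.28·log₂(0.28) = 0.5142
−0.20·log₂(0.20) = 0.4644
−0.05·log₂(0.05) = 0.2161
−0.17·log₂(0.17) = 0.4346
−0.07·log₂(0.07) = 0.2686
−0.09·log₂(0.09) = 0.3127
Sum ≈ 2.6076 → 2.6076 bits.

2.6076 bits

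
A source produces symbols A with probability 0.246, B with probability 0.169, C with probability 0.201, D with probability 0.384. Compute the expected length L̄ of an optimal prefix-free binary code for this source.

1.986 bits/symbol

Repeatedly combine the two least-probable nodes; the expected code length is the sum of the merged weights.
merge 169/1000 + 201/1000 → 37/100
merge 123/500 + 37/100 → 77/125
merge 48/125 + 77/125 → 1
L = 37/100 + 77/125 + 1 = 993/500 = 1.986 bits/symbol.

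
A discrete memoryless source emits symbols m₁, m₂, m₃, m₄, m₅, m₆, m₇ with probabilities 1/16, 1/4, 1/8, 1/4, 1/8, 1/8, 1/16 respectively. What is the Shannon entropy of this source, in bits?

Each probability is a power of 1/2, so log₂(1/p) is an integer.
H = Σ p·log₂(1/p) = 1/16·4 + 1/4·2 + 1/8·3 + 1/4·2 + 1/8·3 + 1/8·3 + 1/16·4 = 2.625 bits.

2.625 bits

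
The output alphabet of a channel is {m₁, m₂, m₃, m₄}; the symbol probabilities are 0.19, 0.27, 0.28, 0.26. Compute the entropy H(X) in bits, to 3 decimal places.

1.985 bits

H = −Σ pᵢ log₂ pᵢ.
−0.19·log₂(0.19) = 0.4552
−0.27·log₂(0.27) = 0.5100
−0.28·log₂(0.28) = 0.5142
−0.26·log₂(0.26) = 0.5053
Sum ≈ 1.9848 → 1.985 bits.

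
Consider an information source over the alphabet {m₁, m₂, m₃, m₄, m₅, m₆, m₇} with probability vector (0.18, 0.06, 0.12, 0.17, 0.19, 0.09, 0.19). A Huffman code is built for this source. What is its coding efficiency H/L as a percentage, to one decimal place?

98.0%

Entropy H = −Σ p log₂ p ≈ 2.7136 bits.
Huffman merges: 3/50+9/100→3/20; 3/25+3/20→27/100; 17/100+9/50→7/20; 19/100+19/100→19/50; 27/100+7/20→31/50; 19/50+31/50→1. L = 277/100 ≈ 2.7700.
Efficiency = H/L = 2.7136/2.7700 = 98.0%.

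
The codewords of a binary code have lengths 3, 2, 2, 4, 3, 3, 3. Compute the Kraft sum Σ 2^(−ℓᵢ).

With common denominator 2^4 = 16: Σ 2^(−ℓᵢ) = 2/16 + 4/16 + 4/16 + 1/16 + 2/16 + 2/16 + 2/16 = 17/16 = 1.0625.

1.0625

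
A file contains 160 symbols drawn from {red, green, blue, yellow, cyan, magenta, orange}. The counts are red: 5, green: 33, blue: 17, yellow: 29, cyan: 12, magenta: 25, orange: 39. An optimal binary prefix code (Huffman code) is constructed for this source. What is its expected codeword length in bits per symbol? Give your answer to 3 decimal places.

Probabilities are the counts divided by 160.
Repeatedly combine the two least-probable nodes; the expected code length is the sum of the merged weights.
merge 1/32 + 3/40 → 17/160
merge 17/160 + 17/160 → 17/80
merge 5/32 + 29/160 → 27/80
merge 33/160 + 17/80 → 67/160
merge 39/160 + 27/80 → 93/160
merge 67/160 + 93/160 → 1
L = 17/160 + 17/80 + 27/80 + 67/160 + 93/160 + 1 = 85/32 ≈ 2.656 bits/symbol.

2.656 bits/symbol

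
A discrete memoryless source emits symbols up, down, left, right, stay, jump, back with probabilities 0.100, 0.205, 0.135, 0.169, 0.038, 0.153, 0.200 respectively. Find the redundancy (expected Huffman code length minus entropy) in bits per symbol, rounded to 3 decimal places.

0.051 bits

Entropy H = −Σ p log₂ p ≈ 2.6824 bits.
Huffman merges: 19/500+1/10→69/500; 27/200+69/500→273/1000; 153/1000+169/1000→161/500; 1/5+41/200→81/200; 273/1000+161/500→119/200; 81/200+119/200→1. L = 2733/1000 ≈ 2.7330.
L − H = 2.7330 − 2.6824 = 0.051 bits.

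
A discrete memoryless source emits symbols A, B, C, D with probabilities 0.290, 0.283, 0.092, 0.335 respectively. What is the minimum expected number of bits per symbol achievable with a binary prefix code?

Repeatedly combine the two least-probable nodes; the expected code length is the sum of the merged weights.
merge 23/250 + 283/1000 → 3/8
merge 29/100 + 67/200 → 5/8
merge 3/8 + 5/8 → 1
L = 3/8 + 5/8 + 1 = 2 bits/symbol.

2 bits/symbol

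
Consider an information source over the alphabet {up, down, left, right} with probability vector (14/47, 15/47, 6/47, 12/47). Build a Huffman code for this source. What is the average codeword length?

2 bits/symbol

Repeatedly combine the two least-probable nodes; the expected code length is the sum of the merged weights.
merge 6/47 + 12/47 → 18/47
merge 14/47 + 15/47 → 29/47
merge 18/47 + 29/47 → 1
L = 18/47 + 29/47 + 1 = 2 bits/symbol.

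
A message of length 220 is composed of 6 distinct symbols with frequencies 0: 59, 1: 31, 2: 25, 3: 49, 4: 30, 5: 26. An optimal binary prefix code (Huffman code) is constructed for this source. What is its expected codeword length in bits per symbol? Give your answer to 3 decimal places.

2.509 bits/symbol

Probabilities are the counts divided by 220.
Repeatedly combine the two least-probable nodes; the expected code length is the sum of the merged weights.
merge 5/44 + 13/110 → 51/220
merge 3/22 + 31/220 → 61/220
merge 49/220 + 51/220 → 5/11
merge 59/220 + 61/220 → 6/11
merge 5/11 + 6/11 → 1
L = 51/220 + 61/220 + 5/11 + 6/11 + 1 = 138/55 ≈ 2.509 bits/symbol.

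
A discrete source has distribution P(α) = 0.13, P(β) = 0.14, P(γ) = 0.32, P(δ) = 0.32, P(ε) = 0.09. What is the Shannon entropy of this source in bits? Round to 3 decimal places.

2.144 bits

H = −Σ pᵢ log₂ pᵢ.
−0.13·log₂(0.13) = 0.3826
−0.14·log₂(0.14) = 0.3971
−0.32·log₂(0.32) = 0.5260
−0.32·log₂(0.32) = 0.5260
−0.09·log₂(0.09) = 0.3127
Sum ≈ 2.1445 → 2.144 bits.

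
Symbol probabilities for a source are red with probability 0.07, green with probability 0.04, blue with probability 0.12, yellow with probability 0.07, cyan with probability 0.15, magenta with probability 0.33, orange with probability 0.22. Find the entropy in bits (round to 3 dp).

2.509 bits

H = −Σ pᵢ log₂ pᵢ.
−0.07·log₂(0.07) = 0.2686
−0.04·log₂(0.04) = 0.1858
−0.12·log₂(0.12) = 0.3671
−0.07·log₂(0.07) = 0.2686
−0.15·log₂(0.15) = 0.4105
−0.33·log₂(0.33) = 0.5278
−0.22·log₂(0.22) = 0.4806
Sum ≈ 2.5089 → 2.509 bits.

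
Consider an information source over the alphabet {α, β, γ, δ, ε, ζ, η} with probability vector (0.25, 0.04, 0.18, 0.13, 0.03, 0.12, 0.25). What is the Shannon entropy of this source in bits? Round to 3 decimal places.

2.533 bits

H = −Σ pᵢ log₂ pᵢ.
−0.25·log₂(0.25) = 0.5000
−0.04·log₂(0.04) = 0.1858
−0.18·log₂(0.18) = 0.4453
−0.13·log₂(0.13) = 0.3826
−0.03·log₂(0.03) = 0.1518
−0.12·log₂(0.12) = 0.3671
−0.25·log₂(0.25) = 0.5000
Sum ≈ 2.5325 → 2.533 bits.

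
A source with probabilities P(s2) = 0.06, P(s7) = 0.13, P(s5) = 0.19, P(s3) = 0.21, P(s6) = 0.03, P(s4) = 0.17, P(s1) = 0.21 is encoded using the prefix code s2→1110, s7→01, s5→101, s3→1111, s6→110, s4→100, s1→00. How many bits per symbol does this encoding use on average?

L̄ = Σ pᵢ·ℓᵢ = 0.06·4 + 0.13·2 + 0.19·3 + 0.21·4 + 0.03·3 + 0.17·3 + 0.21·2 = 2.93 bits/symbol.

2.93 bits/symbol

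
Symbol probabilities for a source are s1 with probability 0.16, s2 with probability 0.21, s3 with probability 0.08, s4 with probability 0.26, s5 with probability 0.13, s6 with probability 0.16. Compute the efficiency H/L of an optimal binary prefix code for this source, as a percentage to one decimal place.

Entropy H = −Σ p log₂ p ≈ 2.4983 bits.
Huffman merges: 2/25+13/100→21/100; 4/25+4/25→8/25; 21/100+21/100→21/50; 13/50+8/25→29/50; 21/50+29/50→1. L = 253/100 ≈ 2.5300.
Efficiency = H/L = 2.4983/2.5300 = 98.7%.

98.7%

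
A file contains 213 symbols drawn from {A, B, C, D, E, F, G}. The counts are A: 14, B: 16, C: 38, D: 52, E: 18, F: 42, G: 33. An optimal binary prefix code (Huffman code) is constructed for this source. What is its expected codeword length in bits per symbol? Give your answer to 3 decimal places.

2.700 bits/symbol

Probabilities are the counts divided by 213.
Repeatedly combine the two least-probable nodes; the expected code length is the sum of the merged weights.
merge 14/213 + 16/213 → 10/71
merge 6/71 + 10/71 → 16/71
merge 11/71 + 38/213 → 1/3
merge 14/71 + 16/71 → 30/71
merge 52/213 + 1/3 → 41/71
merge 30/71 + 41/71 → 1
L = 10/71 + 16/71 + 1/3 + 30/71 + 41/71 + 1 = 575/213 ≈ 2.700 bits/symbol.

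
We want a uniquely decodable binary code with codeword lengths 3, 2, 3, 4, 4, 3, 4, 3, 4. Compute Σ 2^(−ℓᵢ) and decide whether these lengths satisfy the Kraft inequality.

1; yes

With common denominator 2^4 = 16: Σ 2^(−ℓᵢ) = 2/16 + 4/16 + 2/16 + 1/16 + 1/16 + 2/16 + 1/16 + 2/16 + 1/16 = 16/16 = 1.
Kraft's inequality requires Σ ≤ 1; here Σ = 1 ≤ 1, so such a prefix code exists.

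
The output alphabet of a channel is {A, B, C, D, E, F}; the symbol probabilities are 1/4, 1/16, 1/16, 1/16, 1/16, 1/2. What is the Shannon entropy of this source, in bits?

2 bits

Each probability is a power of 1/2, so log₂(1/p) is an integer.
H = Σ p·log₂(1/p) = 1/4·2 + 1/16·4 + 1/16·4 + 1/16·4 + 1/16·4 + 1/2·1 = 2 bits.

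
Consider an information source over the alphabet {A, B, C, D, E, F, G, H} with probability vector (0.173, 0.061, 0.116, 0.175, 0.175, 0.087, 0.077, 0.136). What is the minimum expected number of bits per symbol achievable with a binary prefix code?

2.963 bits/symbol

Repeatedly combine the two least-probable nodes; the expected code length is the sum of the merged weights.
merge 61/1000 + 77/1000 → 69/500
merge 87/1000 + 29/250 → 203/1000
merge 17/125 + 69/500 → 137/500
merge 173/1000 + 7/40 → 87/250
merge 7/40 + 203/1000 → 189/500
merge 137/500 + 87/250 → 311/500
merge 189/500 + 311/500 → 1
L = 69/500 + 203/1000 + 137/500 + 87/250 + 189/500 + 311/500 + 1 = 2963/1000 = 2.963 bits/symbol.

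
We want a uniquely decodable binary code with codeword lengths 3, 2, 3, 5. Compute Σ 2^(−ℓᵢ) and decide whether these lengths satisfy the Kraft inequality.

0.53125; yes

With common denominator 2^5 = 32: Σ 2^(−ℓᵢ) = 4/32 + 8/32 + 4/32 + 1/32 = 17/32 = 0.53125.
Kraft's inequality requires Σ ≤ 1; here Σ = 0.53125 ≤ 1, so such a prefix code exists.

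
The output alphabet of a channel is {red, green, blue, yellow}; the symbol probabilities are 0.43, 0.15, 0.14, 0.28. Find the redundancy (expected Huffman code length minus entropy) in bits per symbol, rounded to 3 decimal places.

0.015 bits

Entropy H = −Σ p log₂ p ≈ 1.8454 bits.
Huffman merges: 7/50+3/20→29/100; 7/25+29/100→57/100; 43/100+57/100→1. L = 93/50 ≈ 1.8600.
L − H = 1.8600 − 1.8454 = 0.015 bits.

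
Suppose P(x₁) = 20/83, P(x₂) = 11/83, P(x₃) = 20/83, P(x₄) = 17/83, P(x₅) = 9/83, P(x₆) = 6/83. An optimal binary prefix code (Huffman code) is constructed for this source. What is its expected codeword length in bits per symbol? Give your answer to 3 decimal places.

2.494 bits/symbol

Repeatedly combine the two least-probable nodes; the expected code length is the sum of the merged weights.
merge 6/83 + 9/83 → 15/83
merge 11/83 + 15/83 → 26/83
merge 17/83 + 20/83 → 37/83
merge 20/83 + 26/83 → 46/83
merge 37/83 + 46/83 → 1
L = 15/83 + 26/83 + 37/83 + 46/83 + 1 = 207/83 ≈ 2.494 bits/symbol.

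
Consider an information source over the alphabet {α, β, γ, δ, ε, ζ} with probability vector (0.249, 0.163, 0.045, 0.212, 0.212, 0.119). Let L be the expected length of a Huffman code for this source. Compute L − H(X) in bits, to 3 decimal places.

0.049 bits

Entropy H = −Σ p log₂ p ≈ 2.4416 bits.
Huffman merges: 9/200+119/1000→41/250; 163/1000+41/250→327/1000; 53/250+53/250→53/125; 249/1000+327/1000→72/125; 53/125+72/125→1. L = 2491/1000 ≈ 2.4910.
L − H = 2.4910 − 2.4416 = 0.049 bits.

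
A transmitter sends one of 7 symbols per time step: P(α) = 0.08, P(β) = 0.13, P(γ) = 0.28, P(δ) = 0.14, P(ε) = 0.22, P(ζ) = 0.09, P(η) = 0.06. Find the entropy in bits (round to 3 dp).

2.622 bits

H = −Σ pᵢ log₂ pᵢ.
−0.08·log₂(0.08) = 0.2915
−0.13·log₂(0.13) = 0.3826
−0.28·log₂(0.28) = 0.5142
−0.14·log₂(0.14) = 0.3971
−0.22·log₂(0.22) = 0.4806
−0.09·log₂(0.09) = 0.3127
−0.06·log₂(0.06) = 0.2435
Sum ≈ 2.6222 → 2.622 bits.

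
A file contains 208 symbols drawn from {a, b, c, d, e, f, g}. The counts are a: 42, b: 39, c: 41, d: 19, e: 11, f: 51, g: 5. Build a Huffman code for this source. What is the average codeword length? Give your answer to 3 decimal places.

Probabilities are the counts divided by 208.
Repeatedly combine the two least-probable nodes; the expected code length is the sum of the merged weights.
merge 5/208 + 11/208 → 1/13
merge 1/13 + 19/208 → 35/208
merge 35/208 + 3/16 → 37/104
merge 41/208 + 21/104 → 83/208
merge 51/208 + 37/104 → 125/208
merge 83/208 + 125/208 → 1
L = 1/13 + 35/208 + 37/104 + 83/208 + 125/208 + 1 = 541/208 ≈ 2.601 bits/symbol.

2.601 bits/symbol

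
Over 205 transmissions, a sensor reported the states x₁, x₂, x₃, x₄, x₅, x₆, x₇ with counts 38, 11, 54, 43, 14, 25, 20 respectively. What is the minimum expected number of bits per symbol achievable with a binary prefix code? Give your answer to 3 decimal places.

2.649 bits/symbol

Probabilities are the counts divided by 205.
Repeatedly combine the two least-probable nodes; the expected code length is the sum of the merged weights.
merge 11/205 + 14/205 → 5/41
merge 4/41 + 5/41 → 9/41
merge 5/41 + 38/205 → 63/205
merge 43/205 + 9/41 → 88/205
merge 54/205 + 63/205 → 117/205
merge 88/205 + 117/205 → 1
L = 5/41 + 9/41 + 63/205 + 88/205 + 117/205 + 1 = 543/205 ≈ 2.649 bits/symbol.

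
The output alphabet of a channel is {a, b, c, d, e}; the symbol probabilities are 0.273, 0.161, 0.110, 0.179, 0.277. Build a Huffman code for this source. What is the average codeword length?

Repeatedly combine the two least-probable nodes; the expected code length is the sum of the merged weights.
merge 11/100 + 161/1000 → 271/1000
merge 179/1000 + 271/1000 → 9/20
merge 273/1000 + 277/1000 → 11/20
merge 9/20 + 11/20 → 1
L = 271/1000 + 9/20 + 11/20 + 1 = 2271/1000 = 2.271 bits/symbol.

2.271 bits/symbol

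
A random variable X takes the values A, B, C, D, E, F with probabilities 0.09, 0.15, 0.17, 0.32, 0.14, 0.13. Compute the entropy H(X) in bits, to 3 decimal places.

H = −Σ pᵢ log₂ pᵢ.
−0.09·log₂(0.09) = 0.3127
−0.15·log₂(0.15) = 0.4105
−0.17·log₂(0.17) = 0.4346
−0.32·log₂(0.32) = 0.5260
−0.14·log₂(0.14) = 0.3971
−0.13·log₂(0.13) = 0.3826
Sum ≈ 2.4636 → 2.464 bits.

2.464 bits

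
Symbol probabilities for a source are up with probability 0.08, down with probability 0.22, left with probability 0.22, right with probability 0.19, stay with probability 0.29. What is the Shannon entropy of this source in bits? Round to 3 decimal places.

H = −Σ pᵢ log₂ pᵢ.
−0.08·log₂(0.08) = 0.2915
−0.22·log₂(0.22) = 0.4806
−0.22·log₂(0.22) = 0.4806
−0.19·log₂(0.19) = 0.4552
−0.29·log₂(0.29) = 0.5179
Sum ≈ 2.2258 → 2.226 bits.

2.226 bits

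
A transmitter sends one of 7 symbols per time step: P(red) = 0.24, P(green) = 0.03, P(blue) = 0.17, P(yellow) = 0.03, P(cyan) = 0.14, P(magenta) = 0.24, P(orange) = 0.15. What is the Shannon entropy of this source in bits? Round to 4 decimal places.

H = −Σ pᵢ log₂ pᵢ.
−0.24·log₂(0.24) = 0.4941
−0.03·log₂(0.03) = 0.1518
−0.17·log₂(0.17) = 0.4346
−0.03·log₂(0.03) = 0.1518
−0.14·log₂(0.14) = 0.3971
−0.24·log₂(0.24) = 0.4941
−0.15·log₂(0.15) = 0.4105
Sum ≈ 2.5340 → 2.5340 bits.

2.5340 bits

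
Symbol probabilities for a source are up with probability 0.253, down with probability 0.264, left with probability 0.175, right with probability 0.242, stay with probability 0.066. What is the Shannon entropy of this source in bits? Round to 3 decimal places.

H = −Σ pᵢ log₂ pᵢ.
−0.253·log₂(0.253) = 0.5016
−0.264·log₂(0.264) = 0.5072
−0.175·log₂(0.175) = 0.4401
−0.242·log₂(0.242) = 0.4954
−0.066·log₂(0.066) = 0.2588
Sum ≈ 2.2031 → 2.203 bits.

2.203 bits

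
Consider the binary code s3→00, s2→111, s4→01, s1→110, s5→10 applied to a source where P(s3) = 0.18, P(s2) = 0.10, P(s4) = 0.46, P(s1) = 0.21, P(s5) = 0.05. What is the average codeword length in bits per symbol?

L̄ = Σ pᵢ·ℓᵢ = 0.18·2 + 0.10·3 + 0.46·2 + 0.21·3 + 0.05·2 = 2.31 bits/symbol.

2.31 bits/symbol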